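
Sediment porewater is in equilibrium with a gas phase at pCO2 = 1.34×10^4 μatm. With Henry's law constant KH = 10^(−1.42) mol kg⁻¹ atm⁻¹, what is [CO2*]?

[CO2*] = 509 μmol/kg

KH = 10^(−1.42) = 3.802×10^-2 mol kg⁻¹ atm⁻¹
[CO2*] = KH · pCO2 = 3.802×10^-2 × 1.34×10^4×10^-6 atm = 5.09×10^-4 mol/kg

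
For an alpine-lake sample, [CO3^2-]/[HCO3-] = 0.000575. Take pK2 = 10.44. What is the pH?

From K2 = [H⁺][CO3^2-]/[HCO3-]:  pH = pK2 + log₁₀([CO3^2-]/[HCO3-])
log₁₀(0.000575) = -3.240
pH = 10.44 + (-3.240) = 7.20

pH = 7.20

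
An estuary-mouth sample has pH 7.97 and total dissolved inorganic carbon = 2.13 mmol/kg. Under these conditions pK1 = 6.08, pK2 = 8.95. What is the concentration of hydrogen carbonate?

[HCO3⁻] = 1.91 mmol/kg

α₁ = 1 / (1 + [H⁺]/K1 + K2/[H⁺]) = 1 / (1 + 10^-1.89 + 10^-0.98)
   = 1 / (1 + 0.012882 + 0.10471) = 1/1.1176 = 0.8948
[HCO3⁻] = α₁ × DIC = 0.8948 × 2.13 = 1.91 mmol/kg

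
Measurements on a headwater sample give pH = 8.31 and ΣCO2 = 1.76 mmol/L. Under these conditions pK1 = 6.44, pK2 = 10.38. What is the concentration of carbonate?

α₂ = 1 / (1 + [H⁺]/K2 + [H⁺]²/(K1K2)) = 1 / (1 + 10^+2.07 + 10^+0.20)
   = 1 / (1 + 117.49 + 1.5849) = 1/120.07 = 0.008328
[CO3²⁻] = α₂ × DIC = 0.008328 × 1.76 = 0.0147 mmol/L = 14.7 μmol/L

[CO3²⁻] = 14.7 μmol/L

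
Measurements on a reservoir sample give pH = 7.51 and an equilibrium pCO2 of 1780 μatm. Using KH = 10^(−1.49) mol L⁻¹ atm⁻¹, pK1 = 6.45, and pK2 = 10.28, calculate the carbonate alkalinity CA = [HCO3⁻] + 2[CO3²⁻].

CA = 0.664 mmol/L

[CO2*] = KH · pCO2 = 10^(−1.49) × 1780×10^-6 = 5.760×10^-5 mol/L
α₀ = 1/(1 + K1/[H⁺] + K1K2/[H⁺]²) = 1/(1 + 10^+1.06 + 10^-1.71) = 0.07999
DIC = [CO2*]/α₀ = 5.760×10^-5 / 0.07999 = 0.7201 mmol/L
CA = (α₁ + 2α₂)·DIC = (0.9184 + 2×0.001560) × 0.7201 = 0.664 mmol/L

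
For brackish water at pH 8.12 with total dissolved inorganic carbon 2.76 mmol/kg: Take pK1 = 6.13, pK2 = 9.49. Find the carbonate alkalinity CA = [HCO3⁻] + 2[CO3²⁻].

CA = [HCO3⁻] + 2[CO3²⁻] = (α₁ + 2α₂)·DIC
At pH 8.12: [H⁺]/K1 = 10^-1.99 = 0.010233, K2/[H⁺] = 10^-1.37 = 0.042658
α₁ = 1/(1 + 0.010233 + 0.042658) = 1/1.0529 = 0.9498; α₂ = α₁·K2/[H⁺] = 0.04052
α₁ + 2α₂ = 1.0308
CA = 1.0308 × 2.76 = 2.84 mmol/kg

CA = 2.84 mmol/kg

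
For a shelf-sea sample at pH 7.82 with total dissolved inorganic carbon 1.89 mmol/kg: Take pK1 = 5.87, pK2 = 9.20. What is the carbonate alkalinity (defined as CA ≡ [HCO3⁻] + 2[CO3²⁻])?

CA = [HCO3⁻] + 2[CO3²⁻] = (α₁ + 2α₂)·DIC
At pH 7.82: [H⁺]/K1 = 10^-1.95 = 0.011220, K2/[H⁺] = 10^-1.38 = 0.041687
α₁ = 1/(1 + 0.011220 + 0.041687) = 1/1.0529 = 0.9498; α₂ = α₁·K2/[H⁺] = 0.03959
α₁ + 2α₂ = 1.0289
CA = 1.0289 × 1.89 = 1.94 mmol/kg

CA = 1.94 mmol/kg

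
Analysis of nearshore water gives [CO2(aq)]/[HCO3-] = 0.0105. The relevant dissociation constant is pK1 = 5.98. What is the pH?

From K1 = [H⁺][HCO3-]/[CO2(aq)]:  pH = pK1 − log₁₀([CO2(aq)]/[HCO3-])
log₁₀(0.0105) = -1.979
pH = 5.98 − (-1.979) = 7.96

pH = 7.96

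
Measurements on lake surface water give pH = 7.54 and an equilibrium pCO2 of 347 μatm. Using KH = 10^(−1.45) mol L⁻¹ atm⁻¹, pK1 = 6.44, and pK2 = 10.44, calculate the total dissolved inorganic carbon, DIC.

[CO2*] = KH · pCO2 = 10^(−1.45) × 347×10^-6 = 1.231×10^-5 mol/L
α₀ = 1/(1 + K1/[H⁺] + K1K2/[H⁺]²) = 1/(1 + 10^+1.10 + 10^-1.80) = 0.07350
DIC = [CO2*]/α₀ = 1.231×10^-5 / 0.07350 = 0.168 mmol/L

DIC = 0.168 mmol/L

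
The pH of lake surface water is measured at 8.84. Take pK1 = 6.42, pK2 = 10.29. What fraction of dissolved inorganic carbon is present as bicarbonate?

α₁ = 1 / (1 + [H⁺]/K1 + K2/[H⁺]) = 1 / (1 + 10^-2.42 + 10^-1.45)
   = 1 / (1 + 0.0038019 + 0.035481) = 1/1.0393 = 0.9622

α₁ = 0.962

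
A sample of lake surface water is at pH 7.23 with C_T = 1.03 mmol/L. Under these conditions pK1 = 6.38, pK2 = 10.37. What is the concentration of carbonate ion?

α₂ = 1 / (1 + [H⁺]/K2 + [H⁺]²/(K1K2)) = 1 / (1 + 10^+3.14 + 10^+2.29)
   = 1 / (1 + 1380.4 + 194.98) = 1/1576.4 = 0.0006344
[CO3²⁻] = α₂ × DIC = 0.0006344 × 1.03 = 0.000653 mmol/L = 0.653 μmol/L

[CO3²⁻] = 0.653 μmol/L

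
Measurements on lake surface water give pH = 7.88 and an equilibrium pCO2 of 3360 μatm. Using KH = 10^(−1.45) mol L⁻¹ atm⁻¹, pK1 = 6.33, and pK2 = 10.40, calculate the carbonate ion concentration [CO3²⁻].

[CO2*] = KH · pCO2 = 10^(−1.45) × 3360×10^-6 = 1.192×10^-4 mol/L
α₀ = 1/(1 + K1/[H⁺] + K1K2/[H⁺]²) = 1/(1 + 10^+1.55 + 10^-0.97) = 0.02733
DIC = [CO2*]/α₀ = 1.192×10^-4 / 0.02733 = 4.362 mmol/L
[CO3²⁻] = α₂·DIC; α₂ = 0.002929, so [CO3²⁻] = 0.002929 × 4.362 = 0.0128 mmol/L = 12.8 μmol/L

[CO3²⁻] = 12.8 μmol/L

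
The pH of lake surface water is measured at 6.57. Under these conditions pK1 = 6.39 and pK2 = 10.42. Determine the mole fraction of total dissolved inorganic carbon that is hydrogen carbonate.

α₁ = 0.602

α₁ = 1 / (1 + [H⁺]/K1 + K2/[H⁺]) = 1 / (1 + 10^-0.18 + 10^-3.85)
   = 1 / (1 + 0.66069 + 0.00014125) = 1/1.6608 = 0.6021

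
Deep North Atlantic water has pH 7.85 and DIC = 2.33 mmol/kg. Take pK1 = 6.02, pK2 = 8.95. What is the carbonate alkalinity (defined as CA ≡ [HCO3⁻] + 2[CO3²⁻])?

CA = [HCO3⁻] + 2[CO3²⁻] = (α₁ + 2α₂)·DIC
At pH 7.85: [H⁺]/K1 = 10^-1.83 = 0.014791, K2/[H⁺] = 10^-1.10 = 0.079433
α₁ = 1/(1 + 0.014791 + 0.079433) = 1/1.0942 = 0.9139; α₂ = α₁·K2/[H⁺] = 0.07259
α₁ + 2α₂ = 1.0591
CA = 1.0591 × 2.33 = 2.47 mmol/kg

CA = 2.47 mmol/kg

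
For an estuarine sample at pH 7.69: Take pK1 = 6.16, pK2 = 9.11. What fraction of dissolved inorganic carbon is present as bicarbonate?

α₁ = 1 / (1 + [H⁺]/K1 + K2/[H⁺]) = 1 / (1 + 10^-1.53 + 10^-1.42)
   = 1 / (1 + 0.029512 + 0.038019) = 1/1.0675 = 0.9367

α₁ = 0.937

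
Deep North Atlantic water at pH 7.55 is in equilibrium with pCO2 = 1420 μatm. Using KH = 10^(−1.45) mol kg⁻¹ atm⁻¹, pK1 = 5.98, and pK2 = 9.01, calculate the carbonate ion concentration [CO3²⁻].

[CO3²⁻] = 0.0649 mmol/kg

[CO2*] = KH · pCO2 = 10^(−1.45) × 1420×10^-6 = 5.038×10^-5 mol/kg
α₀ = 1/(1 + K1/[H⁺] + K1K2/[H⁺]²) = 1/(1 + 10^+1.57 + 10^+0.11) = 0.02535
DIC = [CO2*]/α₀ = 5.038×10^-5 / 0.02535 = 1.987 mmol/kg
[CO3²⁻] = α₂·DIC; α₂ = 0.03266, so [CO3²⁻] = 0.03266 × 1.987 = 0.0649 mmol/kg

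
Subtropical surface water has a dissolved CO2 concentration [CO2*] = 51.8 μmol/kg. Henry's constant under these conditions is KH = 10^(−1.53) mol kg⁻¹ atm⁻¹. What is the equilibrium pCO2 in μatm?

KH = 10^(−1.53) = 2.951×10^-2 mol kg⁻¹ atm⁻¹
pCO2 = [CO2*]/KH = 51.8×10^-6 / 2.951×10^-2 = 1.76×10^-3 atm = 1760 μatm

pCO2 = 1760 μatm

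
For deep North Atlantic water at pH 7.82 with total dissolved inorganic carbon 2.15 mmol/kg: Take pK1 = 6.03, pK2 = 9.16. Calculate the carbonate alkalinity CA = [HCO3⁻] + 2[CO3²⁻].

CA = 2.21 mmol/kg

CA = [HCO3⁻] + 2[CO3²⁻] = (α₁ + 2α₂)·DIC
At pH 7.82: [H⁺]/K1 = 10^-1.79 = 0.016218, K2/[H⁺] = 10^-1.34 = 0.045709
α₁ = 1/(1 + 0.016218 + 0.045709) = 1/1.0619 = 0.9417; α₂ = α₁·K2/[H⁺] = 0.04304
α₁ + 2α₂ = 1.0278
CA = 1.0278 × 2.15 = 2.21 mmol/kg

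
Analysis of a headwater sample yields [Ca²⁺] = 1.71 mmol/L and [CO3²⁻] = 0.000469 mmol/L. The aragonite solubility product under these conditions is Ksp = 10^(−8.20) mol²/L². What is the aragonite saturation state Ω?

Ksp = 10^(−8.20) = 6.310×10^-9
Ω = [Ca²⁺][CO3²⁻]/Ksp = (1.71×10^-3)(0.000469×10^-3) / 6.310×10^-9 = 0.127

Ω = 0.127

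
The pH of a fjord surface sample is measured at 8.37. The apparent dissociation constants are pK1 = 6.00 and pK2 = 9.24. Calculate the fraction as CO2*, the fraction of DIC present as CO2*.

α₀ = 1 / (1 + K1/[H⁺] + K1K2/[H⁺]²) = 1 / (1 + 10^+2.37 + 10^+1.50)
   = 1 / (1 + 234.42 + 31.623) = 1/267.05 = 0.003745

α₀ = 0.00374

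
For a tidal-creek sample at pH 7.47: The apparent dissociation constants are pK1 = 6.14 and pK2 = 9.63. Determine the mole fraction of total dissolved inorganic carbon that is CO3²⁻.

α₂ = 0.00657

α₂ = 1 / (1 + [H⁺]/K2 + [H⁺]²/(K1K2)) = 1 / (1 + 10^+2.16 + 10^+0.83)
   = 1 / (1 + 144.54 + 6.7608) = 1/152.30 = 0.006566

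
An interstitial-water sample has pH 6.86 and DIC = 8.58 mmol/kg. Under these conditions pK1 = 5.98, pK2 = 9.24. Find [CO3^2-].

α₂ = 1 / (1 + [H⁺]/K2 + [H⁺]²/(K1K2)) = 1 / (1 + 10^+2.38 + 10^+1.50)
   = 1 / (1 + 239.88 + 31.623) = 1/272.51 = 0.003670
[CO3²⁻] = α₂ × DIC = 0.003670 × 8.58 = 0.0315 mmol/kg

[CO3²⁻] = 0.0315 mmol/kg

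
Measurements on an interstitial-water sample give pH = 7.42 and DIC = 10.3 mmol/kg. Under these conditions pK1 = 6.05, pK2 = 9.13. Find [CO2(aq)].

[CO2*] = 0.414 mmol/kg

α₀ = 1 / (1 + K1/[H⁺] + K1K2/[H⁺]²) = 1 / (1 + 10^+1.37 + 10^-0.34)
   = 1 / (1 + 23.442 + 0.45709) = 1/24.899 = 0.04016
[CO2*] = α₀ × DIC = 0.04016 × 10.3 = 0.414 mmol/kg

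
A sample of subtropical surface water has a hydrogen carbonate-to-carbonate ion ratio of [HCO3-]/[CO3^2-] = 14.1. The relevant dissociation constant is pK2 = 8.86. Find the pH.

From K2 = [H⁺][CO3^2-]/[HCO3-]:  pH = pK2 − log₁₀([HCO3-]/[CO3^2-])
log₁₀(14.1) = +1.149
pH = 8.86 − (+1.149) = 7.71

pH = 7.71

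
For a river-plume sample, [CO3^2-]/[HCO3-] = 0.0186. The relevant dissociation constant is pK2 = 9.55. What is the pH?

From K2 = [H⁺][CO3^2-]/[HCO3-]:  pH = pK2 + log₁₀([CO3^2-]/[HCO3-])
log₁₀(0.0186) = -1.730
pH = 9.55 + (-1.730) = 7.82

pH = 7.82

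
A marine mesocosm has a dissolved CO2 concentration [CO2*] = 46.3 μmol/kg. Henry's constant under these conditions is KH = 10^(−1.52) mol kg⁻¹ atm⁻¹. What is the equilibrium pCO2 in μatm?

KH = 10^(−1.52) = 3.020×10^-2 mol kg⁻¹ atm⁻¹
pCO2 = [CO2*]/KH = 46.3×10^-6 / 3.020×10^-2 = 1.53×10^-3 atm = 1530 μatm

pCO2 = 1530 μatm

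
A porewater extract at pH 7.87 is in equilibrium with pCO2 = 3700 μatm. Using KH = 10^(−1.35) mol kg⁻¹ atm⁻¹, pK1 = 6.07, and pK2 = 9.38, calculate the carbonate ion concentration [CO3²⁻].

[CO2*] = KH · pCO2 = 10^(−1.35) × 3700×10^-6 = 1.653×10^-4 mol/kg
α₀ = 1/(1 + K1/[H⁺] + K1K2/[H⁺]²) = 1/(1 + 10^+1.80 + 10^+0.29) = 0.01514
DIC = [CO2*]/α₀ = 1.653×10^-4 / 0.01514 = 10.92 mmol/kg
[CO3²⁻] = α₂·DIC; α₂ = 0.02952, so [CO3²⁻] = 0.02952 × 10.92 = 0.322 mmol/kg

[CO3²⁻] = 0.322 mmol/kg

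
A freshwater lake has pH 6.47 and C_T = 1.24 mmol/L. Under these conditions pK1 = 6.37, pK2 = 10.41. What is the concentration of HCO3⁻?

[HCO3⁻] = 0.691 mmol/L

α₁ = 1 / (1 + [H⁺]/K1 + K2/[H⁺]) = 1 / (1 + 10^-0.10 + 10^-3.94)
   = 1 / (1 + 0.79433 + 0.00011482) = 1/1.7944 = 0.5573
[HCO3⁻] = α₁ × DIC = 0.5573 × 1.24 = 0.691 mmol/L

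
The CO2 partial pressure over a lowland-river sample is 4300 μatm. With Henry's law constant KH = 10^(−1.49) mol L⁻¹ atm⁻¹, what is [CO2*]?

KH = 10^(−1.49) = 3.236×10^-2 mol L⁻¹ atm⁻¹
[CO2*] = KH · pCO2 = 3.236×10^-2 × 4300×10^-6 atm = 1.39×10^-4 mol/L

[CO2*] = 139 μmol/L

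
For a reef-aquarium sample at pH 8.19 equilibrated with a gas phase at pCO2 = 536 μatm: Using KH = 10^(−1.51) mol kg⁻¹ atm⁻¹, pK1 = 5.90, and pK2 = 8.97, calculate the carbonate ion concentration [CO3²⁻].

[CO3²⁻] = 0.536 mmol/kg

[CO2*] = KH · pCO2 = 10^(−1.51) × 536×10^-6 = 1.656×10^-5 mol/kg
α₀ = 1/(1 + K1/[H⁺] + K1K2/[H⁺]²) = 1/(1 + 10^+2.29 + 10^+1.51) = 0.004379
DIC = [CO2*]/α₀ = 1.656×10^-5 / 0.004379 = 3.782 mmol/kg
[CO3²⁻] = α₂·DIC; α₂ = 0.1417, so [CO3²⁻] = 0.1417 × 3.782 = 0.536 mmol/kg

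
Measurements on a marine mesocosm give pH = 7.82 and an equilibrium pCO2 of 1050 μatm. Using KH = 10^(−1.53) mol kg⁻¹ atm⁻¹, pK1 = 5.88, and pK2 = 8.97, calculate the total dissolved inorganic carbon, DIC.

DIC = 2.92 mmol/kg

[CO2*] = KH · pCO2 = 10^(−1.53) × 1050×10^-6 = 3.099×10^-5 mol/kg
α₀ = 1/(1 + K1/[H⁺] + K1K2/[H⁺]²) = 1/(1 + 10^+1.94 + 10^+0.79) = 0.01061
DIC = [CO2*]/α₀ = 3.099×10^-5 / 0.01061 = 2.92 mmol/kg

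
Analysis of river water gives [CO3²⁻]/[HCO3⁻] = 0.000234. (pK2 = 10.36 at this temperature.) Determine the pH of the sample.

pH = 6.73

From K2 = [H⁺][CO3²⁻]/[HCO3⁻]:  pH = pK2 + log₁₀([CO3²⁻]/[HCO3⁻])
log₁₀(0.000234) = -3.631
pH = 10.36 + (-3.631) = 6.73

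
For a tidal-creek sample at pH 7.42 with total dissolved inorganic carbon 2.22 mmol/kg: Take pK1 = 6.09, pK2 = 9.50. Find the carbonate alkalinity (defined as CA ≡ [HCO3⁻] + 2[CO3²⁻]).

CA = 2.14 mmol/kg

CA = [HCO3⁻] + 2[CO3²⁻] = (α₁ + 2α₂)·DIC
At pH 7.42: [H⁺]/K1 = 10^-1.33 = 0.046774, K2/[H⁺] = 10^-2.08 = 0.0083176
α₁ = 1/(1 + 0.046774 + 0.0083176) = 1/1.0551 = 0.9478; α₂ = α₁·K2/[H⁺] = 0.007883
α₁ + 2α₂ = 0.9636
CA = 0.9636 × 2.22 = 2.14 mmol/kg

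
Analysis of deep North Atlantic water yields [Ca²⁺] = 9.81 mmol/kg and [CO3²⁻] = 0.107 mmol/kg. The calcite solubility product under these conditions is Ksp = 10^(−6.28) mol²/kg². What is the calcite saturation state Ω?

Ω = 2.00

Ksp = 10^(−6.28) = 5.248×10^-7
Ω = [Ca²⁺][CO3²⁻]/Ksp = (9.81×10^-3)(0.107×10^-3) / 5.248×10^-7 = 2.00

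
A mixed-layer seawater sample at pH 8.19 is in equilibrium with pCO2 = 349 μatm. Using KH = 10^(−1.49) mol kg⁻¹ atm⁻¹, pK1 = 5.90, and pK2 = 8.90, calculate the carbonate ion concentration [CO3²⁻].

[CO3²⁻] = 0.429 mmol/kg

[CO2*] = KH · pCO2 = 10^(−1.49) × 349×10^-6 = 1.129×10^-5 mol/kg
α₀ = 1/(1 + K1/[H⁺] + K1K2/[H⁺]²) = 1/(1 + 10^+2.29 + 10^+1.58) = 0.004273
DIC = [CO2*]/α₀ = 1.129×10^-5 / 0.004273 = 2.643 mmol/kg
[CO3²⁻] = α₂·DIC; α₂ = 0.1625, so [CO3²⁻] = 0.1625 × 2.643 = 0.429 mmol/kg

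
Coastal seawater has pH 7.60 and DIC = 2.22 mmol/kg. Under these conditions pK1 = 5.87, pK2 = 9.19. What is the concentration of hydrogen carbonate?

[HCO3⁻] = 2.13 mmol/kg

α₁ = 1 / (1 + [H⁺]/K1 + K2/[H⁺]) = 1 / (1 + 10^-1.73 + 10^-1.59)
   = 1 / (1 + 0.018621 + 0.025704) = 1/1.0443 = 0.9576
[HCO3⁻] = α₁ × DIC = 0.9576 × 2.22 = 2.13 mmol/kg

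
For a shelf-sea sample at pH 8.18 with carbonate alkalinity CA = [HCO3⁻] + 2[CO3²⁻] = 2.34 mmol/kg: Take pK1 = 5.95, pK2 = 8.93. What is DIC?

DIC = 2.04 mmol/kg

CA = [HCO3⁻] + 2[CO3²⁻] = (α₁ + 2α₂)·DIC
At pH 8.18: [H⁺]/K1 = 10^-2.23 = 0.0058884, K2/[H⁺] = 10^-0.75 = 0.17783
α₁ = 1/(1 + 0.0058884 + 0.17783) = 1/1.1837 = 0.8448; α₂ = α₁·K2/[H⁺] = 0.1502
α₁ + 2α₂ = 1.1453
DIC = CA / (α₁ + 2α₂) = 2.34 / 1.1453 = 2.04 mmol/kg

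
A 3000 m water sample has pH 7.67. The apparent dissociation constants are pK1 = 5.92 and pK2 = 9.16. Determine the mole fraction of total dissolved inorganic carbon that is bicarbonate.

α₁ = 1 / (1 + [H⁺]/K1 + K2/[H⁺]) = 1 / (1 + 10^-1.75 + 10^-1.49)
   = 1 / (1 + 0.017783 + 0.032359) = 1/1.0501 = 0.9523

α₁ = 0.952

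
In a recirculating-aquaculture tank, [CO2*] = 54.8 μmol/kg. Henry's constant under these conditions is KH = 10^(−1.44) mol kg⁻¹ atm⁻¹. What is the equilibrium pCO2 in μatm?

KH = 10^(−1.44) = 3.631×10^-2 mol kg⁻¹ atm⁻¹
pCO2 = [CO2*]/KH = 54.8×10^-6 / 3.631×10^-2 = 1.51×10^-3 atm = 1510 μatm

pCO2 = 1510 μatm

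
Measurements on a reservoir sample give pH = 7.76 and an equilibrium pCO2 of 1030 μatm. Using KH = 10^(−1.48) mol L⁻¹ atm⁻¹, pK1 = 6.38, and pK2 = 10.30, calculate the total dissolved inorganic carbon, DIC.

DIC = 0.855 mmol/L

[CO2*] = KH · pCO2 = 10^(−1.48) × 1030×10^-6 = 3.411×10^-5 mol/L
α₀ = 1/(1 + K1/[H⁺] + K1K2/[H⁺]²) = 1/(1 + 10^+1.38 + 10^-1.16) = 0.03991
DIC = [CO2*]/α₀ = 3.411×10^-5 / 0.03991 = 0.855 mmol/L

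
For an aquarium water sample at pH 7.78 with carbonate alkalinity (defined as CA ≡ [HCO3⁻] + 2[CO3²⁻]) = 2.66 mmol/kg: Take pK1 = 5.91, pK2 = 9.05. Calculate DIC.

DIC = 2.56 mmol/kg

CA = [HCO3⁻] + 2[CO3²⁻] = (α₁ + 2α₂)·DIC
At pH 7.78: [H⁺]/K1 = 10^-1.87 = 0.013490, K2/[H⁺] = 10^-1.27 = 0.053703
α₁ = 1/(1 + 0.013490 + 0.053703) = 1/1.0672 = 0.9370; α₂ = α₁·K2/[H⁺] = 0.05032
α₁ + 2α₂ = 1.0377
DIC = CA / (α₁ + 2α₂) = 2.66 / 1.0377 = 2.56 mmol/kg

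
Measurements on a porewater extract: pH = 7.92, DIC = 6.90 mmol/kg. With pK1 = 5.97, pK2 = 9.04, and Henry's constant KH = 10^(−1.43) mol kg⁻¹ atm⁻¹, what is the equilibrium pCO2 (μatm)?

pCO2 = 1920 μatm

α₀ = 1 / (1 + K1/[H⁺] + K1K2/[H⁺]²) = 1 / (1 + 10^+1.95 + 10^+0.83)
   = 1 / (1 + 89.125 + 6.7608) = 1/96.886 = 0.01032
[CO2*] = α₀ × DIC = 0.01032 × 6.90 = 0.07122 mmol/kg
pCO2 = [CO2*]/KH = 7.122×10^-5 / 3.715×10^-2 = 1920 μatm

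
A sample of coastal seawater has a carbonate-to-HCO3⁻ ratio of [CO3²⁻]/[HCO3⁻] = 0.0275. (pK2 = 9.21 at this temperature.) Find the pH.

From K2 = [H⁺][CO3²⁻]/[HCO3⁻]:  pH = pK2 + log₁₀([CO3²⁻]/[HCO3⁻])
log₁₀(0.0275) = -1.561
pH = 9.21 + (-1.561) = 7.65

pH = 7.65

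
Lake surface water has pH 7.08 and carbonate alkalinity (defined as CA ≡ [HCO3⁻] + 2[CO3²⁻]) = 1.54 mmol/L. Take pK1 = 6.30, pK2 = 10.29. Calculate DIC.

CA = [HCO3⁻] + 2[CO3²⁻] = (α₁ + 2α₂)·DIC
At pH 7.08: [H⁺]/K1 = 10^-0.78 = 0.16596, K2/[H⁺] = 10^-3.21 = 0.00061660
α₁ = 1/(1 + 0.16596 + 0.00061660) = 1/1.1666 = 0.8572; α₂ = α₁·K2/[H⁺] = 0.0005286
α₁ + 2α₂ = 0.8583
DIC = CA / (α₁ + 2α₂) = 1.54 / 0.8583 = 1.79 mmol/L

DIC = 1.79 mmol/L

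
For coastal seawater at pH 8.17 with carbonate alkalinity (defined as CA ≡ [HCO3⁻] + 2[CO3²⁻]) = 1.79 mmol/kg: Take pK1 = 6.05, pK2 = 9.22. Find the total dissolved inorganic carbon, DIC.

CA = [HCO3⁻] + 2[CO3²⁻] = (α₁ + 2α₂)·DIC
At pH 8.17: [H⁺]/K1 = 10^-2.12 = 0.0075858, K2/[H⁺] = 10^-1.05 = 0.089125
α₁ = 1/(1 + 0.0075858 + 0.089125) = 1/1.0967 = 0.9118; α₂ = α₁·K2/[H⁺] = 0.08127
α₁ + 2α₂ = 1.0743
DIC = CA / (α₁ + 2α₂) = 1.79 / 1.0743 = 1.67 mmol/kg

DIC = 1.67 mmol/kg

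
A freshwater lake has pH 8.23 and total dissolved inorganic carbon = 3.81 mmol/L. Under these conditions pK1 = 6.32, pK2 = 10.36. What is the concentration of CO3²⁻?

α₂ = 1 / (1 + [H⁺]/K2 + [H⁺]²/(K1K2)) = 1 / (1 + 10^+2.13 + 10^+0.22)
   = 1 / (1 + 134.90 + 1.6596) = 1/137.56 = 0.007270
[CO3²⁻] = α₂ × DIC = 0.007270 × 3.81 = 0.0277 mmol/L

[CO3²⁻] = 0.0277 mmol/L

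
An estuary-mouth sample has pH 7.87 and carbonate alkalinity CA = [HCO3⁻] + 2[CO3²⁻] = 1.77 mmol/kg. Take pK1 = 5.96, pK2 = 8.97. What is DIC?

CA = [HCO3⁻] + 2[CO3²⁻] = (α₁ + 2α₂)·DIC
At pH 7.87: [H⁺]/K1 = 10^-1.91 = 0.012303, K2/[H⁺] = 10^-1.10 = 0.079433
α₁ = 1/(1 + 0.012303 + 0.079433) = 1/1.0917 = 0.9160; α₂ = α₁·K2/[H⁺] = 0.07276
α₁ + 2α₂ = 1.0615
DIC = CA / (α₁ + 2α₂) = 1.77 / 1.0615 = 1.67 mmol/kg

DIC = 1.67 mmol/kg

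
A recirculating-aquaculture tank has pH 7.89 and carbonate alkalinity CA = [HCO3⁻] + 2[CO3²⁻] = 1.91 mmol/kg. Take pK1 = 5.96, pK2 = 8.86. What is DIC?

CA = [HCO3⁻] + 2[CO3²⁻] = (α₁ + 2α₂)·DIC
At pH 7.89: [H⁺]/K1 = 10^-1.93 = 0.011749, K2/[H⁺] = 10^-0.97 = 0.10715
α₁ = 1/(1 + 0.011749 + 0.10715) = 1/1.1189 = 0.8937; α₂ = α₁·K2/[H⁺] = 0.09577
α₁ + 2α₂ = 1.0853
DIC = CA / (α₁ + 2α₂) = 1.91 / 1.0853 = 1.76 mmol/kg

DIC = 1.76 mmol/kg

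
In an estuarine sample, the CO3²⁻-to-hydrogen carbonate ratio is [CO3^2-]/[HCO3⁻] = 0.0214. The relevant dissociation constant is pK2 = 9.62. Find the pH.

From K2 = [H⁺][CO3^2-]/[HCO3⁻]:  pH = pK2 + log₁₀([CO3^2-]/[HCO3⁻])
log₁₀(0.0214) = -1.670
pH = 9.62 + (-1.670) = 7.95

pH = 7.95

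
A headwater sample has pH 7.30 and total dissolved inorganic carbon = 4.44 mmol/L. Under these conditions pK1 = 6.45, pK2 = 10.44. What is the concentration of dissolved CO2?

[CO2*] = 0.549 mmol/L

α₀ = 1 / (1 + K1/[H⁺] + K1K2/[H⁺]²) = 1 / (1 + 10^+0.85 + 10^-2.29)
   = 1 / (1 + 7.0795 + 0.0051286) = 1/8.0846 = 0.1237
[CO2*] = α₀ × DIC = 0.1237 × 4.44 = 0.549 mmol/L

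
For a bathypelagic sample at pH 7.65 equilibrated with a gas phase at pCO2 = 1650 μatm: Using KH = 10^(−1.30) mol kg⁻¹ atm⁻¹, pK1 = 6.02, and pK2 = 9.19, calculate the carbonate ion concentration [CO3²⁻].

[CO3²⁻] = 0.102 mmol/kg

[CO2*] = KH · pCO2 = 10^(−1.30) × 1650×10^-6 = 8.270×10^-5 mol/kg
α₀ = 1/(1 + K1/[H⁺] + K1K2/[H⁺]²) = 1/(1 + 10^+1.63 + 10^+0.09) = 0.02228
DIC = [CO2*]/α₀ = 8.270×10^-5 / 0.02228 = 3.712 mmol/kg
[CO3²⁻] = α₂·DIC; α₂ = 0.02741, so [CO3²⁻] = 0.02741 × 3.712 = 0.102 mmol/kg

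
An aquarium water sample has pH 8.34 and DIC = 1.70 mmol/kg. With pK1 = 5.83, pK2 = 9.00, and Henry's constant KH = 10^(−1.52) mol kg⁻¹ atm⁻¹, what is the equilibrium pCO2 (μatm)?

α₀ = 1 / (1 + K1/[H⁺] + K1K2/[H⁺]²) = 1 / (1 + 10^+2.51 + 10^+1.85)
   = 1 / (1 + 323.59 + 70.795) = 1/395.39 = 0.002529
[CO2*] = α₀ × DIC = 0.002529 × 1.70 = 0.004300 mmol/kg = 4.300 μmol/kg
pCO2 = [CO2*]/KH = 4.300×10^-6 / 3.020×10^-2 = 142 μatm

pCO2 = 142 μatm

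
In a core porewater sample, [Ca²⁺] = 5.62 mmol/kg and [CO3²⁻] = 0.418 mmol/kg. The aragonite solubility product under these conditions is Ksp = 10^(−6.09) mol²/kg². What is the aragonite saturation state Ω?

Ksp = 10^(−6.09) = 8.128×10^-7
Ω = [Ca²⁺][CO3²⁻]/Ksp = (5.62×10^-3)(0.418×10^-3) / 8.128×10^-7 = 2.89

Ω = 2.89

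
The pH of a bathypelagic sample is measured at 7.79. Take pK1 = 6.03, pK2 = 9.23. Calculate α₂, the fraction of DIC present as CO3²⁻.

α₂ = 1 / (1 + [H⁺]/K2 + [H⁺]²/(K1K2)) = 1 / (1 + 10^+1.44 + 10^-0.32)
   = 1 / (1 + 27.542 + 0.47863) = 1/29.021 = 0.03446

α₂ = 0.0345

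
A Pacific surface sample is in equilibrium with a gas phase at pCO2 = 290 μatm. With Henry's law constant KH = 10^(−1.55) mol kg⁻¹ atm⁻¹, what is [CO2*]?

[CO2*] = 8.17 μmol/kg

KH = 10^(−1.55) = 2.818×10^-2 mol kg⁻¹ atm⁻¹
[CO2*] = KH · pCO2 = 2.818×10^-2 × 290×10^-6 atm = 8.17×10^-6 mol/kg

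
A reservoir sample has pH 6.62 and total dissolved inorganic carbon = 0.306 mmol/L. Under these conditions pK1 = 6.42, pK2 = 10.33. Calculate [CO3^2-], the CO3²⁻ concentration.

[CO3²⁻] = 0.0366 μmol/L

α₂ = 1 / (1 + [H⁺]/K2 + [H⁺]²/(K1K2)) = 1 / (1 + 10^+3.71 + 10^+3.51)
   = 1 / (1 + 5128.6 + 3235.9) = 1/8365.6 = 0.0001195
[CO3²⁻] = α₂ × DIC = 0.0001195 × 0.306 = 3.66×10^-5 mmol/L = 0.0366 μmol/L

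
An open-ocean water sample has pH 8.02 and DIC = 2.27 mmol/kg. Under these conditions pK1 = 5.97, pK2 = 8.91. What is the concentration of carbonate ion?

α₂ = 1 / (1 + [H⁺]/K2 + [H⁺]²/(K1K2)) = 1 / (1 + 10^+0.89 + 10^-1.16)
   = 1 / (1 + 7.7625 + 0.069183) = 1/8.8317 = 0.1132
[CO3²⁻] = α₂ × DIC = 0.1132 × 2.27 = 0.257 mmol/kg

[CO3²⁻] = 0.257 mmol/kg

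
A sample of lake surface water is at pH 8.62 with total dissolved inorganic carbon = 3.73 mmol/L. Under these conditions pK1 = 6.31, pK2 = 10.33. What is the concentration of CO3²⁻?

α₂ = 1 / (1 + [H⁺]/K2 + [H⁺]²/(K1K2)) = 1 / (1 + 10^+1.71 + 10^-0.60)
   = 1 / (1 + 51.286 + 0.25119) = 1/52.537 = 0.01903
[CO3²⁻] = α₂ × DIC = 0.01903 × 3.73 = 0.0710 mmol/L

[CO3²⁻] = 0.0710 mmol/L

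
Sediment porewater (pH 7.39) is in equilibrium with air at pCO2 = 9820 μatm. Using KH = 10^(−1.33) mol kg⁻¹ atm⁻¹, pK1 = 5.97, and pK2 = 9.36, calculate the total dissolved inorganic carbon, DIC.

DIC = 12.7 mmol/kg

[CO2*] = KH · pCO2 = 10^(−1.33) × 9820×10^-6 = 4.593×10^-4 mol/kg
α₀ = 1/(1 + K1/[H⁺] + K1K2/[H⁺]²) = 1/(1 + 10^+1.42 + 10^-0.55) = 0.03625
DIC = [CO2*]/α₀ = 4.593×10^-4 / 0.03625 = 12.7 mmol/kg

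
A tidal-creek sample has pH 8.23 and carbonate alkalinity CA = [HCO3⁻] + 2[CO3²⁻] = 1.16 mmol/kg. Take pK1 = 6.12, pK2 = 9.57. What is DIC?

DIC = 1.12 mmol/kg

CA = [HCO3⁻] + 2[CO3²⁻] = (α₁ + 2α₂)·DIC
At pH 8.23: [H⁺]/K1 = 10^-2.11 = 0.0077625, K2/[H⁺] = 10^-1.34 = 0.045709
α₁ = 1/(1 + 0.0077625 + 0.045709) = 1/1.0535 = 0.9492; α₂ = α₁·K2/[H⁺] = 0.04339
α₁ + 2α₂ = 1.0360
DIC = CA / (α₁ + 2α₂) = 1.16 / 1.0360 = 1.12 mmol/kg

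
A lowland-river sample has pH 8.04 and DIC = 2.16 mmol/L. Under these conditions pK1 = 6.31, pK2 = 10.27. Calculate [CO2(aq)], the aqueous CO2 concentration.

α₀ = 1 / (1 + K1/[H⁺] + K1K2/[H⁺]²) = 1 / (1 + 10^+1.73 + 10^-0.50)
   = 1 / (1 + 53.703 + 0.31623) = 1/55.019 = 0.01818
[CO2*] = α₀ × DIC = 0.01818 × 2.16 = 0.0393 mmol/L

[CO2*] = 0.0393 mmol/L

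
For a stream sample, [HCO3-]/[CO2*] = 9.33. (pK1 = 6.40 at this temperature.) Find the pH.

pH = 7.37

From K1 = [H⁺][HCO3-]/[CO2*]:  pH = pK1 + log₁₀([HCO3-]/[CO2*])
log₁₀(9.33) = +0.970
pH = 6.40 + (+0.970) = 7.37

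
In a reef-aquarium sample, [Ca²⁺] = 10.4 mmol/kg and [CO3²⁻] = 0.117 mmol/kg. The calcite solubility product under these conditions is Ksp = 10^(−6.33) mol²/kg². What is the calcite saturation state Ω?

Ksp = 10^(−6.33) = 4.677×10^-7
Ω = [Ca²⁺][CO3²⁻]/Ksp = (10.4×10^-3)(0.117×10^-3) / 4.677×10^-7 = 2.60

Ω = 2.60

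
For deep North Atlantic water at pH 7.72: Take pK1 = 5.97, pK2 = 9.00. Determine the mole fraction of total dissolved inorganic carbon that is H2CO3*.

α₀ = 0.0166

α₀ = 1 / (1 + K1/[H⁺] + K1K2/[H⁺]²) = 1 / (1 + 10^+1.75 + 10^+0.47)
   = 1 / (1 + 56.234 + 2.9512) = 1/60.185 = 0.01662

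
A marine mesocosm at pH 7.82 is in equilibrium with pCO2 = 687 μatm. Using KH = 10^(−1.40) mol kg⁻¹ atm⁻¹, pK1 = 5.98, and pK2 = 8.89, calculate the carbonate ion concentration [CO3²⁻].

[CO2*] = KH · pCO2 = 10^(−1.40) × 687×10^-6 = 2.735×10^-5 mol/kg
α₀ = 1/(1 + K1/[H⁺] + K1K2/[H⁺]²) = 1/(1 + 10^+1.84 + 10^+0.77) = 0.01315
DIC = [CO2*]/α₀ = 2.735×10^-5 / 0.01315 = 2.081 mmol/kg
[CO3²⁻] = α₂·DIC; α₂ = 0.07741, so [CO3²⁻] = 0.07741 × 2.081 = 0.161 mmol/kg

[CO3²⁻] = 0.161 mmol/kg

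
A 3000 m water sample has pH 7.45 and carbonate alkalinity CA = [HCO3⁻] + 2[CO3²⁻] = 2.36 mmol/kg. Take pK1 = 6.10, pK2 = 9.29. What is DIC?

DIC = 2.43 mmol/kg

CA = [HCO3⁻] + 2[CO3²⁻] = (α₁ + 2α₂)·DIC
At pH 7.45: [H⁺]/K1 = 10^-1.35 = 0.044668, K2/[H⁺] = 10^-1.84 = 0.014454
α₁ = 1/(1 + 0.044668 + 0.014454) = 1/1.0591 = 0.9442; α₂ = α₁·K2/[H⁺] = 0.01365
α₁ + 2α₂ = 0.9715
DIC = CA / (α₁ + 2α₂) = 2.36 / 0.9715 = 2.43 mmol/kg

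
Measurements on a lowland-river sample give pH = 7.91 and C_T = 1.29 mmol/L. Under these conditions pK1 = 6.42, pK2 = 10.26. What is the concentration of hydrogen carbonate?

[HCO3⁻] = 1.24 mmol/L

α₁ = 1 / (1 + [H⁺]/K1 + K2/[H⁺]) = 1 / (1 + 10^-1.49 + 10^-2.35)
   = 1 / (1 + 0.032359 + 0.0044668) = 1/1.0368 = 0.9645
[HCO3⁻] = α₁ × DIC = 0.9645 × 1.29 = 1.24 mmol/L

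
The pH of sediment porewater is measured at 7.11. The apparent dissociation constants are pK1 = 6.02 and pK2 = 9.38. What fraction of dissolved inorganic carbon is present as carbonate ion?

α₂ = 1 / (1 + [H⁺]/K2 + [H⁺]²/(K1K2)) = 1 / (1 + 10^+2.27 + 10^+1.18)
   = 1 / (1 + 186.21 + 15.136) = 1/202.34 = 0.004942

α₂ = 0.00494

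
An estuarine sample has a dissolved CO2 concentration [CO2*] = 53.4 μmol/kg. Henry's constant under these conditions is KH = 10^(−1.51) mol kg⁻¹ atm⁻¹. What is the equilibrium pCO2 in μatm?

KH = 10^(−1.51) = 3.090×10^-2 mol kg⁻¹ atm⁻¹
pCO2 = [CO2*]/KH = 53.4×10^-6 / 3.090×10^-2 = 1.73×10^-3 atm = 1730 μatm

pCO2 = 1730 μatm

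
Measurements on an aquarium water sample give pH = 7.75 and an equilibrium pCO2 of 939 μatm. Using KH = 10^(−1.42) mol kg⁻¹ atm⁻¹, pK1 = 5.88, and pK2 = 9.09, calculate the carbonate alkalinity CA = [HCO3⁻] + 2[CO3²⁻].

CA = 2.89 mmol/kg

[CO2*] = KH · pCO2 = 10^(−1.42) × 939×10^-6 = 3.570×10^-5 mol/kg
α₀ = 1/(1 + K1/[H⁺] + K1K2/[H⁺]²) = 1/(1 + 10^+1.87 + 10^+0.53) = 0.01274
DIC = [CO2*]/α₀ = 3.570×10^-5 / 0.01274 = 2.803 mmol/kg
CA = (α₁ + 2α₂)·DIC = (0.9441 + 2×0.04315) × 2.803 = 2.89 mmol/kg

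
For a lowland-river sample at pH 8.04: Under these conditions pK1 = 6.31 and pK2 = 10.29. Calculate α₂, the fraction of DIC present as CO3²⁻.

α₂ = 1 / (1 + [H⁺]/K2 + [H⁺]²/(K1K2)) = 1 / (1 + 10^+2.25 + 10^+0.52)
   = 1 / (1 + 177.83 + 3.3113) = 1/182.14 = 0.005490

α₂ = 0.00549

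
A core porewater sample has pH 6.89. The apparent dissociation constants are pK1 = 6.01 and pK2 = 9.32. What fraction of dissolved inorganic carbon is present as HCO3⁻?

α₁ = 0.881

α₁ = 1 / (1 + [H⁺]/K1 + K2/[H⁺]) = 1 / (1 + 10^-0.88 + 10^-2.43)
   = 1 / (1 + 0.13183 + 0.0037154) = 1/1.1355 = 0.8806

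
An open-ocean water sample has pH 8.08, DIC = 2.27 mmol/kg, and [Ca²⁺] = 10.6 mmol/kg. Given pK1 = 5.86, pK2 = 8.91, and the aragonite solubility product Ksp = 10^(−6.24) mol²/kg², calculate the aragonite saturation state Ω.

α₂ = 1 / (1 + [H⁺]/K2 + [H⁺]²/(K1K2)) = 1 / (1 + 10^+0.83 + 10^-1.39)
   = 1 / (1 + 6.7608 + 0.040738) = 1/7.8016 = 0.1282
[CO3²⁻] = α₂ × DIC = 0.1282 × 2.27 = 0.2910 mmol/kg
Ksp = 10^(−6.24) = 5.754×10^-7
Ω = [Ca²⁺][CO3²⁻]/Ksp = (10.6×10^-3)(2.910×10^-4) / 5.754×10^-7 = 5.36

Ω = 5.36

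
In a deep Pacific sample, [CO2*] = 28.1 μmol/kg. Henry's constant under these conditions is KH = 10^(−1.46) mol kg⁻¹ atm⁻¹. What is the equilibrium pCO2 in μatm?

pCO2 = 810 μatm

KH = 10^(−1.46) = 3.467×10^-2 mol kg⁻¹ atm⁻¹
pCO2 = [CO2*]/KH = 28.1×10^-6 / 3.467×10^-2 = 8.10×10^-4 atm = 810 μatm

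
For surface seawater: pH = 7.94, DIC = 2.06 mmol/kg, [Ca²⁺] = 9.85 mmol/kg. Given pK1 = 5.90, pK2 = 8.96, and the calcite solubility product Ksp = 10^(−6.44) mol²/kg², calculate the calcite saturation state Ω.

Ω = 4.83

α₂ = 1 / (1 + [H⁺]/K2 + [H⁺]²/(K1K2)) = 1 / (1 + 10^+1.02 + 10^-1.02)
   = 1 / (1 + 10.471 + 0.095499) = 1/11.567 = 0.08645
[CO3²⁻] = α₂ × DIC = 0.08645 × 2.06 = 0.1781 mmol/kg
Ksp = 10^(−6.44) = 3.631×10^-7
Ω = [Ca²⁺][CO3²⁻]/Ksp = (9.85×10^-3)(1.781×10^-4) / 3.631×10^-7 = 4.83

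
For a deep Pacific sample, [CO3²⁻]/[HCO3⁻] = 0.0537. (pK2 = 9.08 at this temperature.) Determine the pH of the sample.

From K2 = [H⁺][CO3²⁻]/[HCO3⁻]:  pH = pK2 + log₁₀([CO3²⁻]/[HCO3⁻])
log₁₀(0.0537) = -1.270
pH = 9.08 + (-1.270) = 7.81

pH = 7.81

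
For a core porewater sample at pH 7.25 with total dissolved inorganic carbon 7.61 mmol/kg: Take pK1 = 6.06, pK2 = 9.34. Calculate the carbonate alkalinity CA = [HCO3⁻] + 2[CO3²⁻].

CA = [HCO3⁻] + 2[CO3²⁻] = (α₁ + 2α₂)·DIC
At pH 7.25: [H⁺]/K1 = 10^-1.19 = 0.064565, K2/[H⁺] = 10^-2.09 = 0.0081283
α₁ = 1/(1 + 0.064565 + 0.0081283) = 1/1.0727 = 0.9322; α₂ = α₁·K2/[H⁺] = 0.007577
α₁ + 2α₂ = 0.9474
CA = 0.9474 × 7.61 = 7.21 mmol/kg

CA = 7.21 mmol/kg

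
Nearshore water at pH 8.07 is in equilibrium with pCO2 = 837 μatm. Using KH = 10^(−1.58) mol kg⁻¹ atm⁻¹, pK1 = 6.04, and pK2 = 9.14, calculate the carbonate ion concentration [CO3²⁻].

[CO3²⁻] = 0.201 mmol/kg

[CO2*] = KH · pCO2 = 10^(−1.58) × 837×10^-6 = 2.202×10^-5 mol/kg
α₀ = 1/(1 + K1/[H⁺] + K1K2/[H⁺]²) = 1/(1 + 10^+2.03 + 10^+0.96) = 0.008527
DIC = [CO2*]/α₀ = 2.202×10^-5 / 0.008527 = 2.582 mmol/kg
[CO3²⁻] = α₂·DIC; α₂ = 0.07777, so [CO3²⁻] = 0.07777 × 2.582 = 0.201 mmol/kg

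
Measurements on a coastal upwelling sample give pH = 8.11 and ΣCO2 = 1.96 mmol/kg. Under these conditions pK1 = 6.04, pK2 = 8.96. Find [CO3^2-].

[CO3²⁻] = 0.241 mmol/kg

α₂ = 1 / (1 + [H⁺]/K2 + [H⁺]²/(K1K2)) = 1 / (1 + 10^+0.85 + 10^-1.22)
   = 1 / (1 + 7.0795 + 0.060256) = 1/8.1397 = 0.1229
[CO3²⁻] = α₂ × DIC = 0.1229 × 1.96 = 0.241 mmol/kg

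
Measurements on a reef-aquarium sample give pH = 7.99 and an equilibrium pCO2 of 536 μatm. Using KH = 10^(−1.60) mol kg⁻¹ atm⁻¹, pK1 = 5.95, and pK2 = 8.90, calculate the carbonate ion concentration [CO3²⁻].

[CO2*] = KH · pCO2 = 10^(−1.60) × 536×10^-6 = 1.346×10^-5 mol/kg
α₀ = 1/(1 + K1/[H⁺] + K1K2/[H⁺]²) = 1/(1 + 10^+2.04 + 10^+1.13) = 0.008056
DIC = [CO2*]/α₀ = 1.346×10^-5 / 0.008056 = 1.671 mmol/kg
[CO3²⁻] = α₂·DIC; α₂ = 0.1087, so [CO3²⁻] = 0.1087 × 1.671 = 0.182 mmol/kg

[CO3²⁻] = 0.182 mmol/kg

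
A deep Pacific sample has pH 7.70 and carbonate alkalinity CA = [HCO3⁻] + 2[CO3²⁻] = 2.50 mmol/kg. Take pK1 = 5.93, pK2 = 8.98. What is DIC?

CA = [HCO3⁻] + 2[CO3²⁻] = (α₁ + 2α₂)·DIC
At pH 7.70: [H⁺]/K1 = 10^-1.77 = 0.016982, K2/[H⁺] = 10^-1.28 = 0.052481
α₁ = 1/(1 + 0.016982 + 0.052481) = 1/1.0695 = 0.9350; α₂ = α₁·K2/[H⁺] = 0.04907
α₁ + 2α₂ = 1.0332
DIC = CA / (α₁ + 2α₂) = 2.50 / 1.0332 = 2.42 mmol/kg

DIC = 2.42 mmol/kg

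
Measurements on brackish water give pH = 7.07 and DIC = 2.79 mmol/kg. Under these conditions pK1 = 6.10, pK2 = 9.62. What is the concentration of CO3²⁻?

α₂ = 1 / (1 + [H⁺]/K2 + [H⁺]²/(K1K2)) = 1 / (1 + 10^+2.55 + 10^+1.58)
   = 1 / (1 + 354.81 + 38.019) = 1/393.83 = 0.002539
[CO3²⁻] = α₂ × DIC = 0.002539 × 2.79 = 0.00708 mmol/kg = 7.08 μmol/kg

[CO3²⁻] = 7.08 μmol/kg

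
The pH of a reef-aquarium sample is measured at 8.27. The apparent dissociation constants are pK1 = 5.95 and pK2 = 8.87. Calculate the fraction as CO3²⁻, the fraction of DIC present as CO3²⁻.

α₂ = 1 / (1 + [H⁺]/K2 + [H⁺]²/(K1K2)) = 1 / (1 + 10^+0.60 + 10^-1.72)
   = 1 / (1 + 3.9811 + 0.019055) = 1/5.0001 = 0.2000

α₂ = 0.200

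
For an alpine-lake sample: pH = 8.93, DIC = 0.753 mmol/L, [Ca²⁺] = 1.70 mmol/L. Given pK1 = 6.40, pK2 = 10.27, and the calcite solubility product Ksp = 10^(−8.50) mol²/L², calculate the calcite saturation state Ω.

Ω = 17.6

α₂ = 1 / (1 + [H⁺]/K2 + [H⁺]²/(K1K2)) = 1 / (1 + 10^+1.34 + 10^-1.19)
   = 1 / (1 + 21.878 + 0.064565) = 1/22.942 = 0.04359
[CO3²⁻] = α₂ × DIC = 0.04359 × 0.753 = 0.03282 mmol/L
Ksp = 10^(−8.50) = 3.162×10^-9
Ω = [Ca²⁺][CO3²⁻]/Ksp = (1.70×10^-3)(3.282×10^-5) / 3.162×10^-9 = 17.6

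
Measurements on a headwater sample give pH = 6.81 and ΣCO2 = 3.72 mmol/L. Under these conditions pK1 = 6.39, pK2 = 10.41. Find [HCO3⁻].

[HCO3⁻] = 2.69 mmol/L

α₁ = 1 / (1 + [H⁺]/K1 + K2/[H⁺]) = 1 / (1 + 10^-0.42 + 10^-3.60)
   = 1 / (1 + 0.38019 + 0.00025119) = 1/1.3804 = 0.7244
[HCO3⁻] = α₁ × DIC = 0.7244 × 3.72 = 2.69 mmol/L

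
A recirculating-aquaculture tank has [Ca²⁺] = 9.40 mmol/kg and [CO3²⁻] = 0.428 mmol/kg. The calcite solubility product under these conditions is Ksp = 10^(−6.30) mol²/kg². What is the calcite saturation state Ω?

Ω = 8.03

Ksp = 10^(−6.30) = 5.012×10^-7
Ω = [Ca²⁺][CO3²⁻]/Ksp = (9.40×10^-3)(0.428×10^-3) / 5.012×10^-7 = 8.03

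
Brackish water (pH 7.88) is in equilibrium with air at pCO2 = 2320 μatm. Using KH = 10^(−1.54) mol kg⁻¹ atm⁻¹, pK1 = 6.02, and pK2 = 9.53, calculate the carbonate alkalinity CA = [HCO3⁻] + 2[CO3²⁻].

[CO2*] = KH · pCO2 = 10^(−1.54) × 2320×10^-6 = 6.691×10^-5 mol/kg
α₀ = 1/(1 + K1/[H⁺] + K1K2/[H⁺]²) = 1/(1 + 10^+1.86 + 10^+0.21) = 0.01332
DIC = [CO2*]/α₀ = 6.691×10^-5 / 0.01332 = 5.023 mmol/kg
CA = (α₁ + 2α₂)·DIC = (0.9651 + 2×0.02161) × 5.023 = 5.06 mmol/kg

CA = 5.06 mmol/kg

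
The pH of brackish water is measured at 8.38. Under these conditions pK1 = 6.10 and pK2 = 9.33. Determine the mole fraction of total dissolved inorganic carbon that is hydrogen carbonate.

α₁ = 1 / (1 + [H⁺]/K1 + K2/[H⁺]) = 1 / (1 + 10^-2.28 + 10^-0.95)
   = 1 / (1 + 0.0052481 + 0.11220) = 1/1.1174 = 0.8949

α₁ = 0.895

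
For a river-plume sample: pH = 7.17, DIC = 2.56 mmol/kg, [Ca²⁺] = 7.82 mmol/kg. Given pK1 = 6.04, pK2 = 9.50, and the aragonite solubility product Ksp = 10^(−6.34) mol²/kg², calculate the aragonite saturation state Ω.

α₂ = 1 / (1 + [H⁺]/K2 + [H⁺]²/(K1K2)) = 1 / (1 + 10^+2.33 + 10^+1.20)
   = 1 / (1 + 213.80 + 15.849) = 1/230.65 = 0.004336
[CO3²⁻] = α₂ × DIC = 0.004336 × 2.56 = 0.01110 mmol/kg = 11.10 μmol/kg
Ksp = 10^(−6.34) = 4.571×10^-7
Ω = [Ca²⁺][CO3²⁻]/Ksp = (7.82×10^-3)(1.110×10^-5) / 4.571×10^-7 = 0.190

Ω = 0.190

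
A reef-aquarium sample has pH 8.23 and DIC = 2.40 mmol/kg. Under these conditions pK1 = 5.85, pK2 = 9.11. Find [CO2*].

[CO2*] = 8.81 μmol/kg

α₀ = 1 / (1 + K1/[H⁺] + K1K2/[H⁺]²) = 1 / (1 + 10^+2.38 + 10^+1.50)
   = 1 / (1 + 239.88 + 31.623) = 1/272.51 = 0.003670
[CO2*] = α₀ × DIC = 0.003670 × 2.40 = 0.00881 mmol/kg = 8.81 μmol/kg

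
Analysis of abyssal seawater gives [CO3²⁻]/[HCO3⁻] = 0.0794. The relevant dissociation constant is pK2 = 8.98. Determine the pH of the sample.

pH = 7.88

From K2 = [H⁺][CO3²⁻]/[HCO3⁻]:  pH = pK2 + log₁₀([CO3²⁻]/[HCO3⁻])
log₁₀(0.0794) = -1.100
pH = 8.98 + (-1.100) = 7.88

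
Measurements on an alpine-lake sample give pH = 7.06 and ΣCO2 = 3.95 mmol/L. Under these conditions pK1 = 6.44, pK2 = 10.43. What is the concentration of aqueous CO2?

α₀ = 1 / (1 + K1/[H⁺] + K1K2/[H⁺]²) = 1 / (1 + 10^+0.62 + 10^-2.75)
   = 1 / (1 + 4.1687 + 0.0017783) = 1/5.1705 = 0.1934
[CO2*] = α₀ × DIC = 0.1934 × 3.95 = 0.764 mmol/L

[CO2*] = 0.764 mmol/L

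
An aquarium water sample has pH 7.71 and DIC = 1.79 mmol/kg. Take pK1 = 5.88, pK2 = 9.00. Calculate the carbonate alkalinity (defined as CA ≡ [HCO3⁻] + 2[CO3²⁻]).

CA = 1.85 mmol/kg

CA = [HCO3⁻] + 2[CO3²⁻] = (α₁ + 2α₂)·DIC
At pH 7.71: [H⁺]/K1 = 10^-1.83 = 0.014791, K2/[H⁺] = 10^-1.29 = 0.051286
α₁ = 1/(1 + 0.014791 + 0.051286) = 1/1.0661 = 0.9380; α₂ = α₁·K2/[H⁺] = 0.04811
α₁ + 2α₂ = 1.0342
CA = 1.0342 × 1.79 = 1.85 mmol/kg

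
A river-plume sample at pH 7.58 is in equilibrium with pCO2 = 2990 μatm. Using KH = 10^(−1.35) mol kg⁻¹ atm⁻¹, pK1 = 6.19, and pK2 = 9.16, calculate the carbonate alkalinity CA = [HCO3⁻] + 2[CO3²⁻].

[CO2*] = KH · pCO2 = 10^(−1.35) × 2990×10^-6 = 1.336×10^-4 mol/kg
α₀ = 1/(1 + K1/[H⁺] + K1K2/[H⁺]²) = 1/(1 + 10^+1.39 + 10^-0.19) = 0.03818
DIC = [CO2*]/α₀ = 1.336×10^-4 / 0.03818 = 3.498 mmol/kg
CA = (α₁ + 2α₂)·DIC = (0.9372 + 2×0.02465) × 3.498 = 3.45 mmol/kg

CA = 3.45 mmol/kg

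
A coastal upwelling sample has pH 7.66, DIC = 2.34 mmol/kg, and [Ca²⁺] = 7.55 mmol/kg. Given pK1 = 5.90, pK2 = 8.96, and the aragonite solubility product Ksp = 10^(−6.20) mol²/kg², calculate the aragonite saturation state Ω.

α₂ = 1 / (1 + [H⁺]/K2 + [H⁺]²/(K1K2)) = 1 / (1 + 10^+1.30 + 10^-0.46)
   = 1 / (1 + 19.953 + 0.34674) = 1/21.299 = 0.04695
[CO3²⁻] = α₂ × DIC = 0.04695 × 2.34 = 0.1099 mmol/kg
Ksp = 10^(−6.20) = 6.310×10^-7
Ω = [Ca²⁺][CO3²⁻]/Ksp = (7.55×10^-3)(1.099×10^-4) / 6.310×10^-7 = 1.31

Ω = 1.31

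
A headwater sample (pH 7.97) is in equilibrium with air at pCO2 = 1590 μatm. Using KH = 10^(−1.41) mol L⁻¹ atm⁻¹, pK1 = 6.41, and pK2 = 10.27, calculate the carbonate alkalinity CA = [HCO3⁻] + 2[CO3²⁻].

[CO2*] = KH · pCO2 = 10^(−1.41) × 1590×10^-6 = 6.186×10^-5 mol/L
α₀ = 1/(1 + K1/[H⁺] + K1K2/[H⁺]²) = 1/(1 + 10^+1.56 + 10^-0.74) = 0.02667
DIC = [CO2*]/α₀ = 6.186×10^-5 / 0.02667 = 2.319 mmol/L
CA = (α₁ + 2α₂)·DIC = (0.9685 + 2×0.004854) × 2.319 = 2.27 mmol/L

CA = 2.27 mmol/L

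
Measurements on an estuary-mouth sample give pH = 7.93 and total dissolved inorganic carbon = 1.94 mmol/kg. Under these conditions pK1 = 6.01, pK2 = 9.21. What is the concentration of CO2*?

[CO2*] = 0.0219 mmol/kg

α₀ = 1 / (1 + K1/[H⁺] + K1K2/[H⁺]²) = 1 / (1 + 10^+1.92 + 10^+0.64)
   = 1 / (1 + 83.176 + 4.3652) = 1/88.542 = 0.01129
[CO2*] = α₀ × DIC = 0.01129 × 1.94 = 0.0219 mmol/kg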